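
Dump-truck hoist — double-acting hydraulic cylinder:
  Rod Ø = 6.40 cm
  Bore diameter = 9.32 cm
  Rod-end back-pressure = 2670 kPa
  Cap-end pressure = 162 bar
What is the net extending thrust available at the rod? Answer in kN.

F ≈ 101 kN

Cap-side area A_cap = π/4 × (9.32 cm)² = 68.22 cm^2
Rod-side annular area A_ann = π/4 × (9.32² − 6.40²) = 36.05 cm^2
Net thrust = P_cap·A_cap − P_rod·A_ann = 110.5 kN − 9.626 kN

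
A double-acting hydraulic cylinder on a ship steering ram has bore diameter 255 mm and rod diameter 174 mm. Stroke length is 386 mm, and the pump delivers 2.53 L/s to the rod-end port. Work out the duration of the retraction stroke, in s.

t ≈ 4.16 s

Rod-side annular area A_ann = π/4 × (255² − 174²) = 27290 mm^2
Swept volume V = A × L; t = V / Q = A·L / Q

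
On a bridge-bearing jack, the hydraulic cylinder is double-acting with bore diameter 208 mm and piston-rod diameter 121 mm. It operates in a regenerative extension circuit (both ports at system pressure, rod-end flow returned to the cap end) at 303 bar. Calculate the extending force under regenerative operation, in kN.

F ≈ 348 kN

With equal pressure on both faces, forces on the annular region cancel; the net push is pressure × rod cross-section.
Rod cross-section A_rod = π/4 × (121 mm)² = 11500 mm^2
F = P × A_rod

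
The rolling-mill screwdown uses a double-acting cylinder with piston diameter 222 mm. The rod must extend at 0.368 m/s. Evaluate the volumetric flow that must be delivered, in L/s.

Cap-side area A_cap = π/4 × (222 mm)² = 38710 mm^2
Q = A × v

Q ≈ 14.2 L/s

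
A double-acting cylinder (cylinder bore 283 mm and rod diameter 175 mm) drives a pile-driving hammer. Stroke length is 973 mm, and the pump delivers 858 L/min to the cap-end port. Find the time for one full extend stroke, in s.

Cap-side area A_cap = π/4 × (283 mm)² = 62900 mm^2
Swept volume V = A × L; t = V / Q = A·L / Q

t ≈ 4.28 s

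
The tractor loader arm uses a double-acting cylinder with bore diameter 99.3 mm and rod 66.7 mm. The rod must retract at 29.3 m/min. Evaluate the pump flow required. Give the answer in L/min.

Q ≈ 125 L/min

Rod-side annular area A_ann = π/4 × (99.3² − 66.7²) = 4250 mm^2
Q = A × v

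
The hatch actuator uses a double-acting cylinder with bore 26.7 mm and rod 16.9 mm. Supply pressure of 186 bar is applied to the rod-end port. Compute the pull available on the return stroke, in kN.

Rod-side annular area A_ann = π/4 × (26.7² − 16.9²) = 335.6 mm^2
On retraction the pressure acts on the annular area (bore minus rod).
F = P × A_ann

F ≈ 6.24 kN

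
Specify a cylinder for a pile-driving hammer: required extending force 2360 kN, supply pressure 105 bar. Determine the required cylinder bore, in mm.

D ≈ 535 mm

Extension force acts on the full piston face: F = P × (π/4)D².
D = √(4F / (πP)) = √(4 × 2360 kN / (π × 105 bar))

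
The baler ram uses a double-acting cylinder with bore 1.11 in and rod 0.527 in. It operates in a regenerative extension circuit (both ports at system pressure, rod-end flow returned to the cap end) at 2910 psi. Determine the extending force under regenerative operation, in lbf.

With equal pressure on both faces, forces on the annular region cancel; the net push is pressure × rod cross-section.
Rod cross-section A_rod = π/4 × (0.527 in)² = 0.2181 in^2
F = P × A_rod

F ≈ 635 lbf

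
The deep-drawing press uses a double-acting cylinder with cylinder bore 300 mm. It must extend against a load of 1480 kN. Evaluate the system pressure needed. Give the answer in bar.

P ≈ 209 bar

Cap-side area A_cap = π/4 × (300 mm)² = 70690 mm^2
P = F / A = 1480 kN / A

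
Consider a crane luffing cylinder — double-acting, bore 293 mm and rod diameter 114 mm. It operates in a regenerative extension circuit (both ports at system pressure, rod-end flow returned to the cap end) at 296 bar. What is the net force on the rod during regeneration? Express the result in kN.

With equal pressure on both faces, forces on the annular region cancel; the net push is pressure × rod cross-section.
Rod cross-section A_rod = π/4 × (114 mm)² = 10210 mm^2
F = P × A_rod

F ≈ 302 kN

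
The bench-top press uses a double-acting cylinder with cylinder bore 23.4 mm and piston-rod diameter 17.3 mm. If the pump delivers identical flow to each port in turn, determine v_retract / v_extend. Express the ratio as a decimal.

v_ret/v_ext ≈ 2.21

Cap-side area A_cap = π/4 × (23.4 mm)² = 430.1 mm^2
Rod-side annular area A_ann = π/4 × (23.4² − 17.3²) = 195.0 mm^2
For equal Q, v ∝ 1/A, so v_ret/v_ext = A_cap/A_ann.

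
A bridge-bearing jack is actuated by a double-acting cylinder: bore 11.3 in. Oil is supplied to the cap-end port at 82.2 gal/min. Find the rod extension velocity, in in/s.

Cap-side area A_cap = π/4 × (11.3 in)² = 100.3 in^2
v = Q / A

v ≈ 3.16 in/s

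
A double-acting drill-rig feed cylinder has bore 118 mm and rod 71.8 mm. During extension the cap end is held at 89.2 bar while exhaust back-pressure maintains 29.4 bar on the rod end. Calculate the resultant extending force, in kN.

F ≈ 77.3 kN

Cap-side area A_cap = π/4 × (118 mm)² = 10940 mm^2
Rod-side annular area A_ann = π/4 × (118² − 71.8²) = 6887 mm^2
Net thrust = P_cap·A_cap − P_rod·A_ann = 97.55 kN − 20.25 kN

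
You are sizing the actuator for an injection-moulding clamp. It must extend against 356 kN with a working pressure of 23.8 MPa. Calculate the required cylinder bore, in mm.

Extension force acts on the full piston face: F = P × (π/4)D².
D = √(4F / (πP)) = √(4 × 356 kN / (π × 23.8 MPa))

D ≈ 138 mm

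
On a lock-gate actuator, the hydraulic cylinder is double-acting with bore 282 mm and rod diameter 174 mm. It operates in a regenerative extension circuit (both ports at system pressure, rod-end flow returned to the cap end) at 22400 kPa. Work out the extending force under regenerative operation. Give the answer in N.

F ≈ 5.33e5 N

With equal pressure on both faces, forces on the annular region cancel; the net push is pressure × rod cross-section.
Rod cross-section A_rod = π/4 × (174 mm)² = 23780 mm^2
F = P × A_rod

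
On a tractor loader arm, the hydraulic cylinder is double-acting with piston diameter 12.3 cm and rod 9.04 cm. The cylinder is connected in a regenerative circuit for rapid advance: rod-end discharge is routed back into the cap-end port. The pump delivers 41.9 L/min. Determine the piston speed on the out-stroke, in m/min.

In regeneration the rod-end outflow joins the pump flow into the cap end, so the net volume the pump must supply per unit advance equals the rod cross-section area.
Rod cross-section A_rod = π/4 × (9.04 cm)² = 64.18 cm^2
v = Q_pump / A_rod

v ≈ 6.53 m/min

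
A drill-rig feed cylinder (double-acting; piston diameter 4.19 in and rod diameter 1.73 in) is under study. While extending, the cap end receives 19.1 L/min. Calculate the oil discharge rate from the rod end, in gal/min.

Q_out ≈ 4.19 gal/min

Cap-side area A_cap = π/4 × (4.19 in)² = 13.79 in^2
Rod-side annular area A_ann = π/4 × (4.19² − 1.73²) = 11.44 in^2
Piston speed v = Q_in/A_cap; rod-end outflow Q_out = v × A_ann = Q_in × A_ann/A_cap.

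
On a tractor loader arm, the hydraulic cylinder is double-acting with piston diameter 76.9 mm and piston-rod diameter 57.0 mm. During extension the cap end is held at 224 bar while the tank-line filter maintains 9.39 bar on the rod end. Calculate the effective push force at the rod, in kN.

F ≈ 102 kN

Cap-side area A_cap = π/4 × (76.9 mm)² = 4645 mm^2
Rod-side annular area A_ann = π/4 × (76.9² − 57.0²) = 2093 mm^2
Net thrust = P_cap·A_cap − P_rod·A_ann = 104.0 kN − 1.965 kN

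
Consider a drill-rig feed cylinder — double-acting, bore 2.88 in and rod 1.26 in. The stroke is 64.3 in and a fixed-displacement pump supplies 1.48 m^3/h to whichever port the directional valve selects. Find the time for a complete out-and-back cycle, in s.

Cap-side area A_cap = π/4 × (2.88 in)² = 6.514 in^2
Rod-side annular area A_ann = π/4 × (2.88² − 1.26²) = 5.268 in^2
t_ext = A_cap·L/Q = 16.70 s
t_ret = A_ann·L/Q = 13.50 s
t_cycle = t_ext + t_ret

t ≈ 30.2 s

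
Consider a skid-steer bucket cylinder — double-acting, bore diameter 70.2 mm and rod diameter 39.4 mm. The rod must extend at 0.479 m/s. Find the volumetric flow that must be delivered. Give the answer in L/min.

Q ≈ 111 L/min

Cap-side area A_cap = π/4 × (70.2 mm)² = 3870 mm^2
Q = A × v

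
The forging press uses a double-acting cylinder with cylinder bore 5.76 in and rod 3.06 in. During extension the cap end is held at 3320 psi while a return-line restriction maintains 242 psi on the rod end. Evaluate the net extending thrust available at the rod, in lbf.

F ≈ 82000 lbf

Cap-side area A_cap = π/4 × (5.76 in)² = 26.06 in^2
Rod-side annular area A_ann = π/4 × (5.76² − 3.06²) = 18.70 in^2
Net thrust = P_cap·A_cap − P_rod·A_ann = 86510 lbf − 4526 lbf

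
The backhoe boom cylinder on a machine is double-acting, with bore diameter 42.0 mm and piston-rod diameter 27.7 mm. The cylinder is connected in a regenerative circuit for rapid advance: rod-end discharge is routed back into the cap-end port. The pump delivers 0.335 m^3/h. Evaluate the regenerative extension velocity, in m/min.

v ≈ 9.26 m/min

In regeneration the rod-end outflow joins the pump flow into the cap end, so the net volume the pump must supply per unit advance equals the rod cross-section area.
Rod cross-section A_rod = π/4 × (27.7 mm)² = 602.6 mm^2
v = Q_pump / A_rod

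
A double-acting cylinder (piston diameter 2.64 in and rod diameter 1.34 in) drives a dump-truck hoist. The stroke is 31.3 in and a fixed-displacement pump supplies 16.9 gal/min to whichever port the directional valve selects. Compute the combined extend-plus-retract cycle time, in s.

Cap-side area A_cap = π/4 × (2.64 in)² = 5.474 in^2
Rod-side annular area A_ann = π/4 × (2.64² − 1.34²) = 4.064 in^2
t_ext = A_cap·L/Q = 2.633 s
t_ret = A_ann·L/Q = 1.955 s
t_cycle = t_ext + t_ret

t ≈ 4.59 s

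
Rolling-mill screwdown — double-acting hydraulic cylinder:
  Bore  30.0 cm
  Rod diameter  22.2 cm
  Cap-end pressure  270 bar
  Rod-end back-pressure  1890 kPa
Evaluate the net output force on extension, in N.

F ≈ 1.85e6 N

Cap-side area A_cap = π/4 × (30.0 cm)² = 706.9 cm^2
Rod-side annular area A_ann = π/4 × (30.0² − 22.2²) = 319.8 cm^2
Net thrust = P_cap·A_cap − P_rod·A_ann = 1.909e6 N − 60440 N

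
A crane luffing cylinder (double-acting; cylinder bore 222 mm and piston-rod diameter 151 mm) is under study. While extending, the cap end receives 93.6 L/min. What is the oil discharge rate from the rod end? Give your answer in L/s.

Q_out ≈ 0.838 L/s

Cap-side area A_cap = π/4 × (222 mm)² = 38710 mm^2
Rod-side annular area A_ann = π/4 × (222² − 151²) = 20800 mm^2
Piston speed v = Q_in/A_cap; rod-end outflow Q_out = v × A_ann = Q_in × A_ann/A_cap.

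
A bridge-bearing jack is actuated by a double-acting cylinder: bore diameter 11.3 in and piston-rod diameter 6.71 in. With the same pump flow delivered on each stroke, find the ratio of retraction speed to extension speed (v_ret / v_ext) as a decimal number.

Cap-side area A_cap = π/4 × (11.3 in)² = 100.3 in^2
Rod-side annular area A_ann = π/4 × (11.3² − 6.71²) = 64.93 in^2
For equal Q, v ∝ 1/A, so v_ret/v_ext = A_cap/A_ann.

v_ret/v_ext ≈ 1.54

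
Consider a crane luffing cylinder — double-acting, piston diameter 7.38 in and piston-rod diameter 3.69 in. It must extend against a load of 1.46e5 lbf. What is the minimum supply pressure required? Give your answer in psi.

Cap-side area A_cap = π/4 × (7.38 in)² = 42.78 in^2
P = F / A = 1.46e5 lbf / A

P ≈ 3410 psi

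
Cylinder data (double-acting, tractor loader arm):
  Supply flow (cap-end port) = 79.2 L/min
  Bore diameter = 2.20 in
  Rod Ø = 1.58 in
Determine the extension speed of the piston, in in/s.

Cap-side area A_cap = π/4 × (2.20 in)² = 3.801 in^2
v = Q / A

v ≈ 21.2 in/s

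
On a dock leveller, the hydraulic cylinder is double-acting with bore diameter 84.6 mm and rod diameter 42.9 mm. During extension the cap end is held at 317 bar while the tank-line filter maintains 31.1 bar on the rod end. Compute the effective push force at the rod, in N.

F ≈ 1.65e5 N

Cap-side area A_cap = π/4 × (84.6 mm)² = 5621 mm^2
Rod-side annular area A_ann = π/4 × (84.6² − 42.9²) = 4176 mm^2
Net thrust = P_cap·A_cap − P_rod·A_ann = 1.782e5 N − 12990 N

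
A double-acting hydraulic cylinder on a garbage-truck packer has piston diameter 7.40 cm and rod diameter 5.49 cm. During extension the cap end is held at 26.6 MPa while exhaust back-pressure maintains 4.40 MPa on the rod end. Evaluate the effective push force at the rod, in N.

F ≈ 1.06e5 N

Cap-side area A_cap = π/4 × (7.40 cm)² = 43.01 cm^2
Rod-side annular area A_ann = π/4 × (7.40² − 5.49²) = 19.34 cm^2
Net thrust = P_cap·A_cap − P_rod·A_ann = 1.144e5 N − 8508 N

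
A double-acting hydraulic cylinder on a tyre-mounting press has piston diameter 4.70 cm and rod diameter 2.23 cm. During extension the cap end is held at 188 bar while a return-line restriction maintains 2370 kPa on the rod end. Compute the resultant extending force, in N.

Cap-side area A_cap = π/4 × (4.70 cm)² = 17.35 cm^2
Rod-side annular area A_ann = π/4 × (4.70² − 2.23²) = 13.44 cm^2
Net thrust = P_cap·A_cap − P_rod·A_ann = 32620 N − 3186 N

F ≈ 29400 N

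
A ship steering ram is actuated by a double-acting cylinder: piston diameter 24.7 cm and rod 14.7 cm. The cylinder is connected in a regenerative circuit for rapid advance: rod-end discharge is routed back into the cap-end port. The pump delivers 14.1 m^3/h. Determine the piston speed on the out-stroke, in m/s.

In regeneration the rod-end outflow joins the pump flow into the cap end, so the net volume the pump must supply per unit advance equals the rod cross-section area.
Rod cross-section A_rod = π/4 × (14.7 cm)² = 169.7 cm^2
v = Q_pump / A_rod

v ≈ 0.231 m/s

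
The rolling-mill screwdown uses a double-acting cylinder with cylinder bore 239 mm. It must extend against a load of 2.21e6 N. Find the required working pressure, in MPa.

P ≈ 49.3 MPa

Cap-side area A_cap = π/4 × (239 mm)² = 44860 mm^2
P = F / A = 2.21e6 N / A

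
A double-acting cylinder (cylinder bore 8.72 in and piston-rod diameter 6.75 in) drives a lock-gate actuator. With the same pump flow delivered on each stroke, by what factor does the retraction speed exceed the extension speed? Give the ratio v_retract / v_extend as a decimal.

v_ret/v_ext ≈ 2.50

Cap-side area A_cap = π/4 × (8.72 in)² = 59.72 in^2
Rod-side annular area A_ann = π/4 × (8.72² − 6.75²) = 23.94 in^2
For equal Q, v ∝ 1/A, so v_ret/v_ext = A_cap/A_ann.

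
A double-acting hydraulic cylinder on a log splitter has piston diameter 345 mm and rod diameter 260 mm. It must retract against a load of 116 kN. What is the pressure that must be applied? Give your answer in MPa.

P ≈ 2.87 MPa

Rod-side annular area A_ann = π/4 × (345² − 260²) = 40390 mm^2
Retraction: pressure acts on the annular area.
P = F / A = 116 kN / A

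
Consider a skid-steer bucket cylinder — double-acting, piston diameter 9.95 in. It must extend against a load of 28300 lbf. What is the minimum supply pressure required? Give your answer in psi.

P ≈ 364 psi

Cap-side area A_cap = π/4 × (9.95 in)² = 77.76 in^2
P = F / A = 28300 lbf / A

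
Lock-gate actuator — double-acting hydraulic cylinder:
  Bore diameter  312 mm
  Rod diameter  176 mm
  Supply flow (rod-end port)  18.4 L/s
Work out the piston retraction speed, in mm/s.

v ≈ 353 mm/s

Rod-side annular area A_ann = π/4 × (312² − 176²) = 52130 mm^2
Flow into the rod-end port fills the annular volume.
v = Q / A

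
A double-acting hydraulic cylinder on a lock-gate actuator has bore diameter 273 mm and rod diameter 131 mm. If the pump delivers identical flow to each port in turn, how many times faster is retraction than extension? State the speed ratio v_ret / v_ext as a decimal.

Cap-side area A_cap = π/4 × (273 mm)² = 58530 mm^2
Rod-side annular area A_ann = π/4 × (273² − 131²) = 45060 mm^2
For equal Q, v ∝ 1/A, so v_ret/v_ext = A_cap/A_ann.

v_ret/v_ext ≈ 1.30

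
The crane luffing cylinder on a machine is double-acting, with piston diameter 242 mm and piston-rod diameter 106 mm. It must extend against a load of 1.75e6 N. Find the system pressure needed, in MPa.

P ≈ 38.0 MPa

Cap-side area A_cap = π/4 × (242 mm)² = 46000 mm^2
P = F / A = 1.75e6 N / A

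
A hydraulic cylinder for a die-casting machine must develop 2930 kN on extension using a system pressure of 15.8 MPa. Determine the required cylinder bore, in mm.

Extension force acts on the full piston face: F = P × (π/4)D².
D = √(4F / (πP)) = √(4 × 2930 kN / (π × 15.8 MPa))

D ≈ 486 mm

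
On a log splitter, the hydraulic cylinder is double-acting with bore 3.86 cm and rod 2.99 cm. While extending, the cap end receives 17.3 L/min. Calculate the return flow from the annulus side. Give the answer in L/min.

Cap-side area A_cap = π/4 × (3.86 cm)² = 11.70 cm^2
Rod-side annular area A_ann = π/4 × (3.86² − 2.99²) = 4.681 cm^2
Piston speed v = Q_in/A_cap; rod-end outflow Q_out = v × A_ann = Q_in × A_ann/A_cap.

Q_out ≈ 6.92 L/min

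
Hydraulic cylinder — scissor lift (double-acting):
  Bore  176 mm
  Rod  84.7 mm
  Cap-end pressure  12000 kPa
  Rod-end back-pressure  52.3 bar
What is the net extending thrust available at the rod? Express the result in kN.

F ≈ 194 kN

Cap-side area A_cap = π/4 × (176 mm)² = 24330 mm^2
Rod-side annular area A_ann = π/4 × (176² − 84.7²) = 18690 mm^2
Net thrust = P_cap·A_cap − P_rod·A_ann = 291.9 kN − 97.77 kN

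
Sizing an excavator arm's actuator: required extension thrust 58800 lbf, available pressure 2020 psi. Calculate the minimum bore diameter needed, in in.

D ≈ 6.09 in

Extension force acts on the full piston face: F = P × (π/4)D².
D = √(4F / (πP)) = √(4 × 58800 lbf / (π × 2020 psi))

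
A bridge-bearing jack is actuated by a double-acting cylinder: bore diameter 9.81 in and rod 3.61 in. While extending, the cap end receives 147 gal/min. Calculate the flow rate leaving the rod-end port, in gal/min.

Q_out ≈ 127 gal/min

Cap-side area A_cap = π/4 × (9.81 in)² = 75.58 in^2
Rod-side annular area A_ann = π/4 × (9.81² − 3.61²) = 65.35 in^2
Piston speed v = Q_in/A_cap; rod-end outflow Q_out = v × A_ann = Q_in × A_ann/A_cap.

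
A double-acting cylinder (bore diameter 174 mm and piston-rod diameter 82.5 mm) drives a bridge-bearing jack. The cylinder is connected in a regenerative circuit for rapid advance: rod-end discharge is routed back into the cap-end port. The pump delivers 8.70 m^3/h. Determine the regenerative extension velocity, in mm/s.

In regeneration the rod-end outflow joins the pump flow into the cap end, so the net volume the pump must supply per unit advance equals the rod cross-section area.
Rod cross-section A_rod = π/4 × (82.5 mm)² = 5346 mm^2
v = Q_pump / A_rod

v ≈ 452 mm/s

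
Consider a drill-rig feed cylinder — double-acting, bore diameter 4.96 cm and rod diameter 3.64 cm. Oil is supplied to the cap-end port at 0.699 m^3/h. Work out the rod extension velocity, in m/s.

v ≈ 0.100 m/s

Cap-side area A_cap = π/4 × (4.96 cm)² = 19.32 cm^2
v = Q / A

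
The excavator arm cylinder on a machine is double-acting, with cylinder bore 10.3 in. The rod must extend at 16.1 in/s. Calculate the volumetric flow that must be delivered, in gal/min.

Q ≈ 348 gal/min

Cap-side area A_cap = π/4 × (10.3 in)² = 83.32 in^2
Q = A × v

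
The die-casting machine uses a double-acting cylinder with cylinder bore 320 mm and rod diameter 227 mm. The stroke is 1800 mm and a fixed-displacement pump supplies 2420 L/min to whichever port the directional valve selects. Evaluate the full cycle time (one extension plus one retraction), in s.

t ≈ 5.37 s

Cap-side area A_cap = π/4 × (320 mm)² = 80420 mm^2
Rod-side annular area A_ann = π/4 × (320² − 227²) = 39950 mm^2
t_ext = A_cap·L/Q = 3.589 s
t_ret = A_ann·L/Q = 1.783 s
t_cycle = t_ext + t_ret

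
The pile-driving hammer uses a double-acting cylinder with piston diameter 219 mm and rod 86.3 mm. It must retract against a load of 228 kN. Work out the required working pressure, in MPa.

P ≈ 7.17 MPa

Rod-side annular area A_ann = π/4 × (219² − 86.3²) = 31820 mm^2
Retraction: pressure acts on the annular area.
P = F / A = 228 kN / A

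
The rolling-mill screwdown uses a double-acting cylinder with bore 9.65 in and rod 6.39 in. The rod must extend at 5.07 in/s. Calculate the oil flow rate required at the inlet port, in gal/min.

Q ≈ 96.3 gal/min

Cap-side area A_cap = π/4 × (9.65 in)² = 73.14 in^2
Q = A × v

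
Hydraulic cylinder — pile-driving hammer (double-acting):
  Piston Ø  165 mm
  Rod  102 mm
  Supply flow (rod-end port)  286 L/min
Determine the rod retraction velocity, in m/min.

Rod-side annular area A_ann = π/4 × (165² − 102²) = 13210 mm^2
Flow into the rod-end port fills the annular volume.
v = Q / A

v ≈ 21.6 m/min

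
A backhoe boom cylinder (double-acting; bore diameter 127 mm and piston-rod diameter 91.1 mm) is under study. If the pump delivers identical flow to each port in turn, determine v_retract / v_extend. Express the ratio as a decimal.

v_ret/v_ext ≈ 2.06

Cap-side area A_cap = π/4 × (127 mm)² = 12670 mm^2
Rod-side annular area A_ann = π/4 × (127² − 91.1²) = 6150 mm^2
For equal Q, v ∝ 1/A, so v_ret/v_ext = A_cap/A_ann.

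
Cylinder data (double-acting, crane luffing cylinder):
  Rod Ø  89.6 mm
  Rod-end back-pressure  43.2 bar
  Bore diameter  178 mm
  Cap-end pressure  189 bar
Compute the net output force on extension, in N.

Cap-side area A_cap = π/4 × (178 mm)² = 24880 mm^2
Rod-side annular area A_ann = π/4 × (178² − 89.6²) = 18580 mm^2
Net thrust = P_cap·A_cap − P_rod·A_ann = 4.703e5 N − 80260 N

F ≈ 3.90e5 N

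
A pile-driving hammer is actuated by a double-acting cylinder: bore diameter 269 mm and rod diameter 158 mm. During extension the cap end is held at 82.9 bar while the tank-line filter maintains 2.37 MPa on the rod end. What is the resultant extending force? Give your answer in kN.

F ≈ 383 kN

Cap-side area A_cap = π/4 × (269 mm)² = 56830 mm^2
Rod-side annular area A_ann = π/4 × (269² − 158²) = 37230 mm^2
Net thrust = P_cap·A_cap − P_rod·A_ann = 471.1 kN − 88.22 kN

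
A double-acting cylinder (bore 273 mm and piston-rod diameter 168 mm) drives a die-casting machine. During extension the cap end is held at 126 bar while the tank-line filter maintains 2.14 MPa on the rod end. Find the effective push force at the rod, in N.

F ≈ 6.60e5 N

Cap-side area A_cap = π/4 × (273 mm)² = 58530 mm^2
Rod-side annular area A_ann = π/4 × (273² − 168²) = 36370 mm^2
Net thrust = P_cap·A_cap − P_rod·A_ann = 7.375e5 N − 77830 N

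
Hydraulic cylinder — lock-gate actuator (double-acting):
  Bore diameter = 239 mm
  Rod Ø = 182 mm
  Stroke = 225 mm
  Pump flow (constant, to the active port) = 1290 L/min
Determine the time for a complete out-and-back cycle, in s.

Cap-side area A_cap = π/4 × (239 mm)² = 44860 mm^2
Rod-side annular area A_ann = π/4 × (239² − 182²) = 18850 mm^2
t_ext = A_cap·L/Q = 0.4695 s
t_ret = A_ann·L/Q = 0.1972 s
t_cycle = t_ext + t_ret

t ≈ 0.667 s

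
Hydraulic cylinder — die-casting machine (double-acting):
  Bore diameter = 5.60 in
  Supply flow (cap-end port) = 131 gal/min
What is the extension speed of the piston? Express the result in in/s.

Cap-side area A_cap = π/4 × (5.60 in)² = 24.63 in^2
v = Q / A

v ≈ 20.5 in/s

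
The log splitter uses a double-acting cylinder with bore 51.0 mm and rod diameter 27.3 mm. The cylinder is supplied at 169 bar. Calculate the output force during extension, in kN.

Cap-side area A_cap = π/4 × (51.0 mm)² = 2043 mm^2
F = P × A_cap = 169 bar × A_cap

F ≈ 34.5 kN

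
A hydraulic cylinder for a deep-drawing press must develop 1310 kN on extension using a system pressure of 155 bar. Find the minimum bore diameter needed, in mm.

Extension force acts on the full piston face: F = P × (π/4)D².
D = √(4F / (πP)) = √(4 × 1310 kN / (π × 155 bar))

D ≈ 328 mm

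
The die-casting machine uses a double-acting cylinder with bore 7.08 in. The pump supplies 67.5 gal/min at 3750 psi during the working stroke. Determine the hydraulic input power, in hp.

W ≈ 148 hp

Hydraulic power = P × Q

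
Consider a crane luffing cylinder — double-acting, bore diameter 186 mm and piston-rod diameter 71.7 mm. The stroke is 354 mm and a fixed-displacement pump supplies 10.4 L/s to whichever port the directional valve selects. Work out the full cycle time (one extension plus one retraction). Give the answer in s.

t ≈ 1.71 s

Cap-side area A_cap = π/4 × (186 mm)² = 27170 mm^2
Rod-side annular area A_ann = π/4 × (186² − 71.7²) = 23130 mm^2
t_ext = A_cap·L/Q = 0.9249 s
t_ret = A_ann·L/Q = 0.7874 s
t_cycle = t_ext + t_ret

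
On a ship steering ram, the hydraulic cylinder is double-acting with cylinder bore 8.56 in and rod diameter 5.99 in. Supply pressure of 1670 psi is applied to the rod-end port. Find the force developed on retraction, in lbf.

Rod-side annular area A_ann = π/4 × (8.56² − 5.99²) = 29.37 in^2
On retraction the pressure acts on the annular area (bore minus rod).
F = P × A_ann

F ≈ 49000 lbf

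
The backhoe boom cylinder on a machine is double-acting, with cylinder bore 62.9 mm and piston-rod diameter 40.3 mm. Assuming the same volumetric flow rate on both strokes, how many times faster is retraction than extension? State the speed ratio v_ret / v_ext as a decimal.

Cap-side area A_cap = π/4 × (62.9 mm)² = 3107 mm^2
Rod-side annular area A_ann = π/4 × (62.9² − 40.3²) = 1832 mm^2
For equal Q, v ∝ 1/A, so v_ret/v_ext = A_cap/A_ann.

v_ret/v_ext ≈ 1.70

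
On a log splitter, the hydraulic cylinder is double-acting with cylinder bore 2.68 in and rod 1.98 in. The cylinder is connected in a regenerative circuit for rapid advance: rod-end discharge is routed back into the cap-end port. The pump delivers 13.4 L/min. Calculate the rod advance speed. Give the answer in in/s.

In regeneration the rod-end outflow joins the pump flow into the cap end, so the net volume the pump must supply per unit advance equals the rod cross-section area.
Rod cross-section A_rod = π/4 × (1.98 in)² = 3.079 in^2
v = Q_pump / A_rod

v ≈ 4.43 in/s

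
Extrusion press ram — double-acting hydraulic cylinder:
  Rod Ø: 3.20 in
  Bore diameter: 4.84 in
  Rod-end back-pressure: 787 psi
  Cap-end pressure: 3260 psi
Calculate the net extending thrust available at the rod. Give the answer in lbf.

Cap-side area A_cap = π/4 × (4.84 in)² = 18.40 in^2
Rod-side annular area A_ann = π/4 × (4.84² − 3.20²) = 10.36 in^2
Net thrust = P_cap·A_cap − P_rod·A_ann = 59980 lbf − 8150 lbf

F ≈ 51800 lbf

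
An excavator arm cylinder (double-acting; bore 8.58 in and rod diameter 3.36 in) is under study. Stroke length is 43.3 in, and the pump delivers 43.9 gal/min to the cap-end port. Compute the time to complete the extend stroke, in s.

t ≈ 14.8 s

Cap-side area A_cap = π/4 × (8.58 in)² = 57.82 in^2
Swept volume V = A × L; t = V / Q = A·L / Q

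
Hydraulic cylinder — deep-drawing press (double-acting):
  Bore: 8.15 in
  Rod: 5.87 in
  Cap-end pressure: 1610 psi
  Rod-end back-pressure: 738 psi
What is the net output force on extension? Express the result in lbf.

Cap-side area A_cap = π/4 × (8.15 in)² = 52.17 in^2
Rod-side annular area A_ann = π/4 × (8.15² − 5.87²) = 25.11 in^2
Net thrust = P_cap·A_cap − P_rod·A_ann = 83990 lbf − 18530 lbf

F ≈ 65500 lbf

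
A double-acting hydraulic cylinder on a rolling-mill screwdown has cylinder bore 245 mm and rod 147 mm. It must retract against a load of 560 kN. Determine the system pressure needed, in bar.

P ≈ 186 bar

Rod-side annular area A_ann = π/4 × (245² − 147²) = 30170 mm^2
Retraction: pressure acts on the annular area.
P = F / A = 560 kN / A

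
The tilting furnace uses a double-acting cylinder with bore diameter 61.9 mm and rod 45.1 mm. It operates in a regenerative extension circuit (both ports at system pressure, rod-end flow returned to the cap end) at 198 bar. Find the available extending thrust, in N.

With equal pressure on both faces, forces on the annular region cancel; the net push is pressure × rod cross-section.
Rod cross-section A_rod = π/4 × (45.1 mm)² = 1598 mm^2
F = P × A_rod

F ≈ 31600 N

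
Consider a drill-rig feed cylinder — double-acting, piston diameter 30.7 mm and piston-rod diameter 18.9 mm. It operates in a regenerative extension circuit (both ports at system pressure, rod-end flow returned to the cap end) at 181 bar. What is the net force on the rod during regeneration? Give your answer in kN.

With equal pressure on both faces, forces on the annular region cancel; the net push is pressure × rod cross-section.
Rod cross-section A_rod = π/4 × (18.9 mm)² = 280.6 mm^2
F = P × A_rod

F ≈ 5.08 kN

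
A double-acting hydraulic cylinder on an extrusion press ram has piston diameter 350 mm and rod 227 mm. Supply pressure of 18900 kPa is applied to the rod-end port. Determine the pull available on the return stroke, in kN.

F ≈ 1050 kN

Rod-side annular area A_ann = π/4 × (350² − 227²) = 55740 mm^2
On retraction the pressure acts on the annular area (bore minus rod).
F = P × A_ann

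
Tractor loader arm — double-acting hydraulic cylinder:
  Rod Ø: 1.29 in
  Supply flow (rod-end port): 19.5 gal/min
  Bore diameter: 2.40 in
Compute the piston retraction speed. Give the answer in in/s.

v ≈ 23.3 in/s

Rod-side annular area A_ann = π/4 × (2.40² − 1.29²) = 3.217 in^2
Flow into the rod-end port fills the annular volume.
v = Q / A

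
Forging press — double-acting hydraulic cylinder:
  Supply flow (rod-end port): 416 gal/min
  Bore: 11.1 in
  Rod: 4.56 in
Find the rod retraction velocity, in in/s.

Rod-side annular area A_ann = π/4 × (11.1² − 4.56²) = 80.44 in^2
Flow into the rod-end port fills the annular volume.
v = Q / A

v ≈ 19.9 in/s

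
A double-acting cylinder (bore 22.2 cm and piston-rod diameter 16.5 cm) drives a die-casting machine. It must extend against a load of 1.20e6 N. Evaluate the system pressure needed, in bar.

Cap-side area A_cap = π/4 × (22.2 cm)² = 387.1 cm^2
P = F / A = 1.20e6 N / A

P ≈ 310 bar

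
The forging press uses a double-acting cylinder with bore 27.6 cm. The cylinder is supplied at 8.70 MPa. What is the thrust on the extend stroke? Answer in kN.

Cap-side area A_cap = π/4 × (27.6 cm)² = 598.3 cm^2
F = P × A_cap = 8.70 MPa × A_cap

F ≈ 521 kN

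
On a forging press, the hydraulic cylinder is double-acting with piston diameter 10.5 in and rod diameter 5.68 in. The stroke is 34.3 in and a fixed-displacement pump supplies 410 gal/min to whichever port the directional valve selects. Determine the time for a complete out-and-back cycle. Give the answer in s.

t ≈ 3.21 s

Cap-side area A_cap = π/4 × (10.5 in)² = 86.59 in^2
Rod-side annular area A_ann = π/4 × (10.5² − 5.68²) = 61.25 in^2
t_ext = A_cap·L/Q = 1.882 s
t_ret = A_ann·L/Q = 1.331 s
t_cycle = t_ext + t_ret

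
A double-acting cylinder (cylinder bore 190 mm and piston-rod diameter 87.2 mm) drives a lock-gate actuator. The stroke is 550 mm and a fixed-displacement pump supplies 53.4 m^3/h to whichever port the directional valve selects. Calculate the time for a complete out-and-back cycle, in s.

t ≈ 1.88 s

Cap-side area A_cap = π/4 × (190 mm)² = 28350 mm^2
Rod-side annular area A_ann = π/4 × (190² − 87.2²) = 22380 mm^2
t_ext = A_cap·L/Q = 1.051 s
t_ret = A_ann·L/Q = 0.8299 s
t_cycle = t_ext + t_ret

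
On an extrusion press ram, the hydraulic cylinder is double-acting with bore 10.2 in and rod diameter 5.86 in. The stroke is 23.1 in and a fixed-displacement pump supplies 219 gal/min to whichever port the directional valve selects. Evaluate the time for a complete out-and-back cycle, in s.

t ≈ 3.74 s

Cap-side area A_cap = π/4 × (10.2 in)² = 81.71 in^2
Rod-side annular area A_ann = π/4 × (10.2² − 5.86²) = 54.74 in^2
t_ext = A_cap·L/Q = 2.239 s
t_ret = A_ann·L/Q = 1.500 s
t_cycle = t_ext + t_ret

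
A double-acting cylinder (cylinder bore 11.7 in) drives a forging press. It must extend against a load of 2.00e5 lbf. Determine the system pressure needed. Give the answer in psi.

P ≈ 1860 psi

Cap-side area A_cap = π/4 × (11.7 in)² = 107.5 in^2
P = F / A = 2.00e5 lbf / A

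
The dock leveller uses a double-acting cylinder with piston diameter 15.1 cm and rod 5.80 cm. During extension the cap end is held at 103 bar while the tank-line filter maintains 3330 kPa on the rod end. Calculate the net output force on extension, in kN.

Cap-side area A_cap = π/4 × (15.1 cm)² = 179.1 cm^2
Rod-side annular area A_ann = π/4 × (15.1² − 5.80²) = 152.7 cm^2
Net thrust = P_cap·A_cap − P_rod·A_ann = 184.5 kN − 50.84 kN

F ≈ 134 kN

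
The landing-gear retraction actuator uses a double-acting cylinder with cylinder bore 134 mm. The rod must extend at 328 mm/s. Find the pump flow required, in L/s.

Q ≈ 4.63 L/s

Cap-side area A_cap = π/4 × (134 mm)² = 14100 mm^2
Q = A × v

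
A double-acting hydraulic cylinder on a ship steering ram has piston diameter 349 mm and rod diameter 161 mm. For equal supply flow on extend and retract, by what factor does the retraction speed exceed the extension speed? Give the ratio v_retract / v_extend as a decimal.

v_ret/v_ext ≈ 1.27

Cap-side area A_cap = π/4 × (349 mm)² = 95660 mm^2
Rod-side annular area A_ann = π/4 × (349² − 161²) = 75300 mm^2
For equal Q, v ∝ 1/A, so v_ret/v_ext = A_cap/A_ann.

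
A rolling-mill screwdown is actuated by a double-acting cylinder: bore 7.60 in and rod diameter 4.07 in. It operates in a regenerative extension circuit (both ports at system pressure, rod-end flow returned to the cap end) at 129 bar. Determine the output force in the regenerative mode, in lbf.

F ≈ 24300 lbf

With equal pressure on both faces, forces on the annular region cancel; the net push is pressure × rod cross-section.
Rod cross-section A_rod = π/4 × (4.07 in)² = 13.01 in^2
F = P × A_rod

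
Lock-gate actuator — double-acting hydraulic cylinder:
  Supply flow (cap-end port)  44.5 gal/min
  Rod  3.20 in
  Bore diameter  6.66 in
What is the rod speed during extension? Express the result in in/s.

Cap-side area A_cap = π/4 × (6.66 in)² = 34.84 in^2
v = Q / A

v ≈ 4.92 in/s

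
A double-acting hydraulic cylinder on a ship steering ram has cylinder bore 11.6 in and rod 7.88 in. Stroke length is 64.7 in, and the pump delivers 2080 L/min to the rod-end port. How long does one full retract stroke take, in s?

Rod-side annular area A_ann = π/4 × (11.6² − 7.88²) = 56.91 in^2
Swept volume V = A × L; t = V / Q = A·L / Q

t ≈ 1.74 s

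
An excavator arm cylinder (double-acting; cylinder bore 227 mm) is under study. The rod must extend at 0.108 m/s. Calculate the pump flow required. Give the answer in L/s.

Q ≈ 4.37 L/s

Cap-side area A_cap = π/4 × (227 mm)² = 40470 mm^2
Q = A × v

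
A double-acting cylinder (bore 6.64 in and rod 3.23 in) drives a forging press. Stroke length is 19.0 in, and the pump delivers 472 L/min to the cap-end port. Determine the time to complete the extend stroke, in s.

Cap-side area A_cap = π/4 × (6.64 in)² = 34.63 in^2
Swept volume V = A × L; t = V / Q = A·L / Q

t ≈ 1.37 s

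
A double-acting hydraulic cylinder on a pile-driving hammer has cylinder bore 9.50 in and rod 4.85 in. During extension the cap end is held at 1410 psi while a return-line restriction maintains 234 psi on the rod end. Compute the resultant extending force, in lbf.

Cap-side area A_cap = π/4 × (9.50 in)² = 70.88 in^2
Rod-side annular area A_ann = π/4 × (9.50² − 4.85²) = 52.41 in^2
Net thrust = P_cap·A_cap − P_rod·A_ann = 99940 lbf − 12260 lbf

F ≈ 87700 lbf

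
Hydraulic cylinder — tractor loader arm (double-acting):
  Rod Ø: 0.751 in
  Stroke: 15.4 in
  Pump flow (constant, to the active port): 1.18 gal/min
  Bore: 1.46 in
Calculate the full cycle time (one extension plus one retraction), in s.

Cap-side area A_cap = π/4 × (1.46 in)² = 1.674 in^2
Rod-side annular area A_ann = π/4 × (1.46² − 0.751²) = 1.231 in^2
t_ext = A_cap·L/Q = 5.675 s
t_ret = A_ann·L/Q = 4.174 s
t_cycle = t_ext + t_ret

t ≈ 9.85 s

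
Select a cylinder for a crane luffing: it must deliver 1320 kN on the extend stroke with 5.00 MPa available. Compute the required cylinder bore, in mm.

D ≈ 580 mm

Extension force acts on the full piston face: F = P × (π/4)D².
D = √(4F / (πP)) = √(4 × 1320 kN / (π × 5.00 MPa))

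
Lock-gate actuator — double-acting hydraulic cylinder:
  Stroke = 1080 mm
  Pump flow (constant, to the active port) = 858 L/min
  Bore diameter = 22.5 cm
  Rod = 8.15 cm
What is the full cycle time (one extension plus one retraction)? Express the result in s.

t ≈ 5.61 s

Cap-side area A_cap = π/4 × (22.5 cm)² = 397.6 cm^2
Rod-side annular area A_ann = π/4 × (22.5² − 8.15²) = 345.4 cm^2
t_ext = A_cap·L/Q = 3.003 s
t_ret = A_ann·L/Q = 2.609 s
t_cycle = t_ext + t_ret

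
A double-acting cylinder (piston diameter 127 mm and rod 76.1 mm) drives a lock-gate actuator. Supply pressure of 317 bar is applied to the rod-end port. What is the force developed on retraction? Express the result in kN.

F ≈ 257 kN

Rod-side annular area A_ann = π/4 × (127² − 76.1²) = 8119 mm^2
On retraction the pressure acts on the annular area (bore minus rod).
F = P × A_ann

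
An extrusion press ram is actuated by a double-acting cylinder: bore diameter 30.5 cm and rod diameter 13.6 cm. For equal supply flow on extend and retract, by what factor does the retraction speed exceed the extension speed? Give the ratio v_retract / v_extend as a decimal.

v_ret/v_ext ≈ 1.25

Cap-side area A_cap = π/4 × (30.5 cm)² = 730.6 cm^2
Rod-side annular area A_ann = π/4 × (30.5² − 13.6²) = 585.3 cm^2
For equal Q, v ∝ 1/A, so v_ret/v_ext = A_cap/A_ann.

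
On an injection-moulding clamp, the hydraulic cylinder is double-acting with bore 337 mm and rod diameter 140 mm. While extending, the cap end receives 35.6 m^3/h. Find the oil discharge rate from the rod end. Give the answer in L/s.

Cap-side area A_cap = π/4 × (337 mm)² = 89200 mm^2
Rod-side annular area A_ann = π/4 × (337² − 140²) = 73800 mm^2
Piston speed v = Q_in/A_cap; rod-end outflow Q_out = v × A_ann = Q_in × A_ann/A_cap.

Q_out ≈ 8.18 L/s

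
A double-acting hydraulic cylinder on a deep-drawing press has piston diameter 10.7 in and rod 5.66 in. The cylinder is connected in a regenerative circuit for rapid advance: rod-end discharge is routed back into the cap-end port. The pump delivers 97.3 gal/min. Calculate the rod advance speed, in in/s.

In regeneration the rod-end outflow joins the pump flow into the cap end, so the net volume the pump must supply per unit advance equals the rod cross-section area.
Rod cross-section A_rod = π/4 × (5.66 in)² = 25.16 in^2
v = Q_pump / A_rod

v ≈ 14.9 in/s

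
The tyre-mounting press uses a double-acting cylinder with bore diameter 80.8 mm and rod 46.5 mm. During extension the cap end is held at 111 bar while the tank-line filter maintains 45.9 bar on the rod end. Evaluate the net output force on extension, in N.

Cap-side area A_cap = π/4 × (80.8 mm)² = 5128 mm^2
Rod-side annular area A_ann = π/4 × (80.8² − 46.5²) = 3429 mm^2
Net thrust = P_cap·A_cap − P_rod·A_ann = 56920 N − 15740 N

F ≈ 41200 N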